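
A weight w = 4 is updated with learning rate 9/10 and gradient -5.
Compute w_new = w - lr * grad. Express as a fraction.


w_new = 4 - 9/10 * -5 = 4 - -9/2 = 17/2.

17/2


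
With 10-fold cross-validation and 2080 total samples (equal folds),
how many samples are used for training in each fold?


Each validation fold has 2080/10 = 208 samples. Training set = 2080 - 208 = 1872.

1872


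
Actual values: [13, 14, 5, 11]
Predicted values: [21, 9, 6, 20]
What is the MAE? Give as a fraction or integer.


MAE = (1/4) * (|13-21|=8 + |14-9|=5 + |5-6|=1 + |11-20|=9). Sum = 23. MAE = 23/4.

23/4


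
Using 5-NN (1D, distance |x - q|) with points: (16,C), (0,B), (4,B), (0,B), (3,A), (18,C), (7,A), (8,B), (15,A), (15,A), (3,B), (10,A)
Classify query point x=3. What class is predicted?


Distances: |16-3|=13, |0-3|=3, |4-3|=1, |0-3|=3, |3-3|=0, |18-3|=15, |7-3|=4, |8-3|=5, |15-3|=12, |15-3|=12, |3-3|=0, |10-3|=7. 5 nearest: (3,A), (3,B), (4,B), (0,B), (0,B). Counts: {'A': 1, 'B': 4}. Majority class: B.

B


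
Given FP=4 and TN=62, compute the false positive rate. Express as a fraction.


FPR = FP / (FP + TN) = 4 / 66 = 2/33.

2/33


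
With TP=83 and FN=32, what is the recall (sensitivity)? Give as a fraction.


Recall = TP / (TP + FN) = 83 / 115 = 83/115.

83/115


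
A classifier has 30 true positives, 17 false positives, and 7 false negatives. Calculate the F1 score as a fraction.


Precision = 30/47 = 30/47. Recall = 30/37 = 30/37. F1 = 2*P*R/(P+R) = 5/7.

5/7


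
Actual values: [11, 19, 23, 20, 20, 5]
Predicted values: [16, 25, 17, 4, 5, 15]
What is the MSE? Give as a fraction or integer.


MSE = (1/6) * ((11-16)^2=25 + (19-25)^2=36 + (23-17)^2=36 + (20-4)^2=256 + (20-5)^2=225 + (5-15)^2=100). Sum = 678. MSE = 113.

113


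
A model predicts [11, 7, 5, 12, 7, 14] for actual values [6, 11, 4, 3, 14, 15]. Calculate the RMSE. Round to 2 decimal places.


MSE = 28.8333. RMSE = sqrt(28.8333) = 5.37.

5.37


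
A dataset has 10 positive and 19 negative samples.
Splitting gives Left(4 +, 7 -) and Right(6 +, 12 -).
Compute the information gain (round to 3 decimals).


H(parent) = 0.9294. H(left) = 0.9457, H(right) = 0.9183. Weighted = (11/29)*0.9457 + (18/29)*0.9183 = 0.9287. IG = 0.9294 - 0.9287 = 0.0007, which rounds to 0.001.

0.001


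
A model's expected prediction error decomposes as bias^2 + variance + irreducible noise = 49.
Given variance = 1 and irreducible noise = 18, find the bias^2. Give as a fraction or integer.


Total error = bias^2 + variance + irreducible noise. So bias^2 = 49 - 1 - 18 = 30.

30


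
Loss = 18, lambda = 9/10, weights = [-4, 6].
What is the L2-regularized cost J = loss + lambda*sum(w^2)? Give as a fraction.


L2 sq norm = sum(w^2) = 52. J = 18 + 9/10 * 52 = 324/5.

324/5


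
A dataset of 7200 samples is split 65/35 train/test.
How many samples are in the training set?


Test set = 7200 * 35% = 2520. Training set = 7200 - 2520 = 4680.

4680


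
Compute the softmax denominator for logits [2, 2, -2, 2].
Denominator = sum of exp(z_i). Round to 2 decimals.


Denom = e^2=7.3891 + e^2=7.3891 + e^-2=0.1353 + e^2=7.3891. Sum = 22.3026, which rounds to 22.30.

22.30


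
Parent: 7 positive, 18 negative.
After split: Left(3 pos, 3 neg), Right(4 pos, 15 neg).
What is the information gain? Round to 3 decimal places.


H(parent) = 0.8555. H(left) = 1.0000, H(right) = 0.7425. Weighted = (6/25)*1.0000 + (19/25)*0.7425 = 0.8043. IG = 0.8555 - 0.8043 = 0.0512, which rounds to 0.051.

0.051


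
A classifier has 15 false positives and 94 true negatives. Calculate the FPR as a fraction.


FPR = FP / (FP + TN) = 15 / 109 = 15/109.

15/109


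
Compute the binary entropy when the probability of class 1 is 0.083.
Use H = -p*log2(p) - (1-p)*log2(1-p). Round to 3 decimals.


H = -0.083*log2(0.083) - 0.917*log2(0.917) = 0.413.

0.413


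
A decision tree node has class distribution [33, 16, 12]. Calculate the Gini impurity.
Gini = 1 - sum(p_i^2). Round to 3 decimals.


Total = 61. Proportions: 33/61, 16/61, 12/61. sum(p_i^2) = 0.4002. Gini = 1 - 0.4002 = 0.5998, which rounds to 0.600.

0.600


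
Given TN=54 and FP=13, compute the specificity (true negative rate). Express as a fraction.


Specificity = TN / (TN + FP) = 54 / 67 = 54/67.

54/67


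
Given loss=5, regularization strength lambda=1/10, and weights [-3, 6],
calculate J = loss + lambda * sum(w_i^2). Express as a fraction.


L2 sq norm = sum(w^2) = 45. J = 5 + 1/10 * 45 = 19/2.

19/2


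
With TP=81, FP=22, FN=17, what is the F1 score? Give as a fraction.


Precision = 81/103 = 81/103. Recall = 81/98 = 81/98. F1 = 2*P*R/(P+R) = 54/67.

54/67


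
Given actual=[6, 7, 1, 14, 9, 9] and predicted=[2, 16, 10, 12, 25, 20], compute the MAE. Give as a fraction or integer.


MAE = (1/6) * (|6-2|=4 + |7-16|=9 + |1-10|=9 + |14-12|=2 + |9-25|=16 + |9-20|=11). Sum = 51. MAE = 17/2.

17/2


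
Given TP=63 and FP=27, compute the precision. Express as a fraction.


Precision = TP / (TP + FP) = 63 / 90 = 7/10.

7/10


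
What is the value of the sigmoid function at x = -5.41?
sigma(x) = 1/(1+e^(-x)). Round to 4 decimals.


sigma(-5.41) = 1/(1+e^(5.41)) = 1/(1+223.631588) = 1/224.631588 = 0.0045.

0.0045


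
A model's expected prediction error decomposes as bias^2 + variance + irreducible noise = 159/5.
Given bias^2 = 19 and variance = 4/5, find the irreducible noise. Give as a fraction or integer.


Total error = bias^2 + variance + irreducible noise. So irreducible noise = 159/5 - 19 - 4/5 = 12.

12


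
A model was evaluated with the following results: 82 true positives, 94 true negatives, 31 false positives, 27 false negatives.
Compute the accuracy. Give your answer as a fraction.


Accuracy = (TP + TN) / (TP + TN + FP + FN) = (82 + 94) / 234 = 88/117.

88/117


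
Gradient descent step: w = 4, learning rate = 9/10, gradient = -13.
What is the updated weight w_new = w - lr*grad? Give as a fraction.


w_new = 4 - 9/10 * -13 = 4 - -117/10 = 157/10.

157/10


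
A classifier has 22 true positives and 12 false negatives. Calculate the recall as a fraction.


Recall = TP / (TP + FN) = 22 / 34 = 11/17.

11/17


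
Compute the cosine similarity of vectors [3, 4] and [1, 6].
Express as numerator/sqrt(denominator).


dot = 27. |a|^2 = 25, |b|^2 = 37. cos = 27/sqrt(925).

27/sqrt(925)


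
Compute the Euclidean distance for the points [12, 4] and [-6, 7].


d = sqrt(sum of squared differences). (12--6)^2=324, (4-7)^2=9. Sum = 333.

sqrt(333)


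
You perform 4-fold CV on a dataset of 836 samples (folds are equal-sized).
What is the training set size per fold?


Each validation fold has 836/4 = 209 samples. Training set = 836 - 209 = 627.

627


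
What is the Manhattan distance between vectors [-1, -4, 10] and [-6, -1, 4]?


d = sum of absolute differences: |-1--6|=5 + |-4--1|=3 + |10-4|=6 = 14.

14


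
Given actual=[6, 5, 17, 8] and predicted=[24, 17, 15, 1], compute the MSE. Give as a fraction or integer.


MSE = (1/4) * ((6-24)^2=324 + (5-17)^2=144 + (17-15)^2=4 + (8-1)^2=49). Sum = 521. MSE = 521/4.

521/4


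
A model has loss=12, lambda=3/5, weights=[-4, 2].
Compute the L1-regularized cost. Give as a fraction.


L1 norm = sum(|w|) = 6. J = 12 + 3/5 * 6 = 78/5.

78/5


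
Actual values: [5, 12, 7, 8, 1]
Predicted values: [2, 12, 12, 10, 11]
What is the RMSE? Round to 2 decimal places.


MSE = 27.6000. RMSE = sqrt(27.6000) = 5.25.

5.25


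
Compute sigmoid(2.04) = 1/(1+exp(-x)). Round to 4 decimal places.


sigma(2.04) = 1/(1+e^(-2.04)) = 1/(1+0.130029) = 1/1.130029 = 0.8849.

0.8849


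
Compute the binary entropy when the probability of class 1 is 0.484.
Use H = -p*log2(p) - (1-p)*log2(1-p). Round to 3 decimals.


H = -0.484*log2(0.484) - 0.516*log2(0.516) = 0.999.

0.999


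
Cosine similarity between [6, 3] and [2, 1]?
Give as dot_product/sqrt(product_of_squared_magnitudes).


dot = 15. |a|^2 = 45, |b|^2 = 5. cos = 15/sqrt(225).

15/sqrt(225)


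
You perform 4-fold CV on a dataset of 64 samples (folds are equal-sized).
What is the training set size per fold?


Each validation fold has 64/4 = 16 samples. Training set = 64 - 16 = 48.

48


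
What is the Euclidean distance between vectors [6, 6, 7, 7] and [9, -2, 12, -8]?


d = sqrt(sum of squared differences). (6-9)^2=9, (6--2)^2=64, (7-12)^2=25, (7--8)^2=225. Sum = 323.

sqrt(323)


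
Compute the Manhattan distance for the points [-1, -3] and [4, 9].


d = sum of absolute differences: |-1-4|=5 + |-3-9|=12 = 17.

17


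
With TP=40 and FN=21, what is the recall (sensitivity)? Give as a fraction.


Recall = TP / (TP + FN) = 40 / 61 = 40/61.

40/61


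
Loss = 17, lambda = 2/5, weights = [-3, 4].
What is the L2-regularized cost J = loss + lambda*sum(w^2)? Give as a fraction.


L2 sq norm = sum(w^2) = 25. J = 17 + 2/5 * 25 = 27.

27


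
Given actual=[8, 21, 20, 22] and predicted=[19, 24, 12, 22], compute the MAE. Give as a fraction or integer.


MAE = (1/4) * (|8-19|=11 + |21-24|=3 + |20-12|=8 + |22-22|=0). Sum = 22. MAE = 11/2.

11/2


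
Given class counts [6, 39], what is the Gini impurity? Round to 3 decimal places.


Total = 45. Proportions: 6/45, 39/45. sum(p_i^2) = 0.7689. Gini = 1 - 0.7689 = 0.2311, which rounds to 0.231.

0.231


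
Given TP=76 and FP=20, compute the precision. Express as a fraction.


Precision = TP / (TP + FP) = 76 / 96 = 19/24.

19/24


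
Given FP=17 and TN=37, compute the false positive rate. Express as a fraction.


FPR = FP / (FP + TN) = 17 / 54 = 17/54.

17/54


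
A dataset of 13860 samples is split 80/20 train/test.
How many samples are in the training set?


Test set = 13860 * 20% = 2772. Training set = 13860 - 2772 = 11088.

11088


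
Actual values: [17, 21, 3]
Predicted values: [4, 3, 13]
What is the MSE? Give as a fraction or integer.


MSE = (1/3) * ((17-4)^2=169 + (21-3)^2=324 + (3-13)^2=100). Sum = 593. MSE = 593/3.

593/3


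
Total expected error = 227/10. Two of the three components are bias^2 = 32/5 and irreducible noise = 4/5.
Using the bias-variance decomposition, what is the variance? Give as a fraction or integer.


Total error = bias^2 + variance + irreducible noise. So variance = 227/10 - 32/5 - 4/5 = 31/2.

31/2


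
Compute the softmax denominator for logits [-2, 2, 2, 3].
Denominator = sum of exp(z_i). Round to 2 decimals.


Denom = e^-2=0.1353 + e^2=7.3891 + e^2=7.3891 + e^3=20.0855. Sum = 34.9990, which rounds to 35.00.

35.00


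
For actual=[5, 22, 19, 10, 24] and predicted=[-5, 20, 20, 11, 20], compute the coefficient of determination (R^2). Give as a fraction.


Mean(y) = 16. SS_res = 122. SS_tot = 266. R^2 = 1 - 122/(266) = 72/133.

72/133


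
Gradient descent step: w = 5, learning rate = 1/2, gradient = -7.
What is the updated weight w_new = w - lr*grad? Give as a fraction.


w_new = 5 - 1/2 * -7 = 5 - -7/2 = 17/2.

17/2


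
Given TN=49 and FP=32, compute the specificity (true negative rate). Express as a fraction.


Specificity = TN / (TN + FP) = 49 / 81 = 49/81.

49/81


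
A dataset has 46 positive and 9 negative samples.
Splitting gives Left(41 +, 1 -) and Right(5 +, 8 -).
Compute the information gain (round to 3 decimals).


H(parent) = 0.6429. H(left) = 0.1623, H(right) = 0.9612. Weighted = (42/55)*0.1623 + (13/55)*0.9612 = 0.3511. IG = 0.6429 - 0.3511 = 0.2918, which rounds to 0.292.

0.292


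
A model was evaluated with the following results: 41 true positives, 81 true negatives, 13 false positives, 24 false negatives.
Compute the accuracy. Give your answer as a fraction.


Accuracy = (TP + TN) / (TP + TN + FP + FN) = (41 + 81) / 159 = 122/159.

122/159


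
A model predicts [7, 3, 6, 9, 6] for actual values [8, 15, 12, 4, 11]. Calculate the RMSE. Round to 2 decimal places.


MSE = 46.2000. RMSE = sqrt(46.2000) = 6.80.

6.80


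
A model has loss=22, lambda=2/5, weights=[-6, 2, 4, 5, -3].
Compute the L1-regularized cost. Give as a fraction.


L1 norm = sum(|w|) = 20. J = 22 + 2/5 * 20 = 30.

30


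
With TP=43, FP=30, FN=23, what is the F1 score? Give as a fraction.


Precision = 43/73 = 43/73. Recall = 43/66 = 43/66. F1 = 2*P*R/(P+R) = 86/139.

86/139


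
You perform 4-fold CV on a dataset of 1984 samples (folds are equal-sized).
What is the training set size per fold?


Each validation fold has 1984/4 = 496 samples. Training set = 1984 - 496 = 1488.

1488


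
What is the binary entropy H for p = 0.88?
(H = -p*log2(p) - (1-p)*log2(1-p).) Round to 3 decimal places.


H = -0.88*log2(0.88) - 0.12*log2(0.12) = 0.529.

0.529


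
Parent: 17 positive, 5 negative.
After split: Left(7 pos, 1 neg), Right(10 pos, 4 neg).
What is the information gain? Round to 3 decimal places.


H(parent) = 0.7732. H(left) = 0.5436, H(right) = 0.8631. Weighted = (8/22)*0.5436 + (14/22)*0.8631 = 0.7469. IG = 0.7732 - 0.7469 = 0.0263, which rounds to 0.026.

0.026


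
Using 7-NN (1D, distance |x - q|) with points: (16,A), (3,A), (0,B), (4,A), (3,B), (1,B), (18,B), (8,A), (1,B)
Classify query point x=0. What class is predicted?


Distances: |16-0|=16, |3-0|=3, |0-0|=0, |4-0|=4, |3-0|=3, |1-0|=1, |18-0|=18, |8-0|=8, |1-0|=1. 7 nearest: (0,B), (1,B), (1,B), (3,A), (3,B), (4,A), (8,A). Counts: {'B': 4, 'A': 3}. Majority class: B.

B


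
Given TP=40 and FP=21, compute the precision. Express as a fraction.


Precision = TP / (TP + FP) = 40 / 61 = 40/61.

40/61


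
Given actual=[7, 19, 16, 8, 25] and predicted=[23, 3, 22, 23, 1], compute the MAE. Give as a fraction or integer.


MAE = (1/5) * (|7-23|=16 + |19-3|=16 + |16-22|=6 + |8-23|=15 + |25-1|=24). Sum = 77. MAE = 77/5.

77/5


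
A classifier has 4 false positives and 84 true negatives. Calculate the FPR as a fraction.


FPR = FP / (FP + TN) = 4 / 88 = 1/22.

1/22


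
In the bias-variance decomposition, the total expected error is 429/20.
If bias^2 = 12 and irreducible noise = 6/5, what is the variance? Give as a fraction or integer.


Total error = bias^2 + variance + irreducible noise. So variance = 429/20 - 12 - 6/5 = 33/4.

33/4


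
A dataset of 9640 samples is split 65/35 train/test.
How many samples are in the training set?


Test set = 9640 * 35% = 3374. Training set = 9640 - 3374 = 6266.

6266


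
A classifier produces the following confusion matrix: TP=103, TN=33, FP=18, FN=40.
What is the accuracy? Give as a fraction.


Accuracy = (TP + TN) / (TP + TN + FP + FN) = (103 + 33) / 194 = 68/97.

68/97


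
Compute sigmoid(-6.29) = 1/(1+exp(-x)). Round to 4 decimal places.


sigma(-6.29) = 1/(1+e^(6.29)) = 1/(1+539.153329) = 1/540.153329 = 0.0019.

0.0019


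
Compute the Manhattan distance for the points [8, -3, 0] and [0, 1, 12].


d = sum of absolute differences: |8-0|=8 + |-3-1|=4 + |0-12|=12 = 24.

24


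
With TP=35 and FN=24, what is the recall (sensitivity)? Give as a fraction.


Recall = TP / (TP + FN) = 35 / 59 = 35/59.

35/59


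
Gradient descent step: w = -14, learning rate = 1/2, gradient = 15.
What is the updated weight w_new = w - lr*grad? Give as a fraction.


w_new = -14 - 1/2 * 15 = -14 - 15/2 = -43/2.

-43/2


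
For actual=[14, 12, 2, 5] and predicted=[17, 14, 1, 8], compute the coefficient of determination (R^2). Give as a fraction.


Mean(y) = 33/4. SS_res = 23. SS_tot = 387/4. R^2 = 1 - 23/(387/4) = 295/387.

295/387


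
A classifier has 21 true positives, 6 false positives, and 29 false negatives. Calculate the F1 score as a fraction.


Precision = 21/27 = 7/9. Recall = 21/50 = 21/50. F1 = 2*P*R/(P+R) = 6/11.

6/11


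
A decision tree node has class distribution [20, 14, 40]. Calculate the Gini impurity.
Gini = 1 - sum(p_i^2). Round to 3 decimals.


Total = 74. Proportions: 20/74, 14/74, 40/74. sum(p_i^2) = 0.4010. Gini = 1 - 0.4010 = 0.5990, which rounds to 0.599.

0.599


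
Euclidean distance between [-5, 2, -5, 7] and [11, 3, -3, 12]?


d = sqrt(sum of squared differences). (-5-11)^2=256, (2-3)^2=1, (-5--3)^2=4, (7-12)^2=25. Sum = 286.

sqrt(286)


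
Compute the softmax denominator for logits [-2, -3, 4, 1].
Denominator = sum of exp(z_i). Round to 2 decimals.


Denom = e^-2=0.1353 + e^-3=0.0498 + e^4=54.5982 + e^1=2.7183. Sum = 57.5016, which rounds to 57.50.

57.50


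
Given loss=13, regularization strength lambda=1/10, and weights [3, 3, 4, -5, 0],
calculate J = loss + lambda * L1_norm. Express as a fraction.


L1 norm = sum(|w|) = 15. J = 13 + 1/10 * 15 = 29/2.

29/2


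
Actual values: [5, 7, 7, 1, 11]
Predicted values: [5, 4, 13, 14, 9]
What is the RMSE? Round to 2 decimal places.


MSE = 43.6000. RMSE = sqrt(43.6000) = 6.60.

6.60


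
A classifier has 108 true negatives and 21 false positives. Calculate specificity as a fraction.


Specificity = TN / (TN + FP) = 108 / 129 = 36/43.

36/43


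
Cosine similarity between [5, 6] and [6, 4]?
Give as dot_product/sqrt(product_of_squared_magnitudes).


dot = 54. |a|^2 = 61, |b|^2 = 52. cos = 54/sqrt(3172).

54/sqrt(3172)


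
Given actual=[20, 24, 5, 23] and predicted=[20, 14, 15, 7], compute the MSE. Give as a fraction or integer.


MSE = (1/4) * ((20-20)^2=0 + (24-14)^2=100 + (5-15)^2=100 + (23-7)^2=256). Sum = 456. MSE = 114.

114


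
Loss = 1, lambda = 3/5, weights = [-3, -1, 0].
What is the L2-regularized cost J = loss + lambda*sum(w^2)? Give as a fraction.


L2 sq norm = sum(w^2) = 10. J = 1 + 3/5 * 10 = 7.

7


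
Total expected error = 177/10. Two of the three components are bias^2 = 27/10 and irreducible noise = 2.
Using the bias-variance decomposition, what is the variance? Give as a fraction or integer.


Total error = bias^2 + variance + irreducible noise. So variance = 177/10 - 27/10 - 2 = 13.

13


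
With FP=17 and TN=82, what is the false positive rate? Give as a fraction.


FPR = FP / (FP + TN) = 17 / 99 = 17/99.

17/99


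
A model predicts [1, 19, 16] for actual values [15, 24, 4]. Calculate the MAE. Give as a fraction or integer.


MAE = (1/3) * (|15-1|=14 + |24-19|=5 + |4-16|=12). Sum = 31. MAE = 31/3.

31/3


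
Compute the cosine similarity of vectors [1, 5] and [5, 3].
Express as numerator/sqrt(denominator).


dot = 20. |a|^2 = 26, |b|^2 = 34. cos = 20/sqrt(884).

20/sqrt(884)


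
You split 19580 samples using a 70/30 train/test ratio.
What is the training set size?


Test set = 19580 * 30% = 5874. Training set = 19580 - 5874 = 13706.

13706


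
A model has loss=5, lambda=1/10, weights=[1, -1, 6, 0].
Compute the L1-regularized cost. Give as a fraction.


L1 norm = sum(|w|) = 8. J = 5 + 1/10 * 8 = 29/5.

29/5


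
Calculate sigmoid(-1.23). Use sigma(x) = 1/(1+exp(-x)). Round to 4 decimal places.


sigma(-1.23) = 1/(1+e^(1.23)) = 1/(1+3.421230) = 1/4.421230 = 0.2262.

0.2262


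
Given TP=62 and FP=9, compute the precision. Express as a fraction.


Precision = TP / (TP + FP) = 62 / 71 = 62/71.

62/71


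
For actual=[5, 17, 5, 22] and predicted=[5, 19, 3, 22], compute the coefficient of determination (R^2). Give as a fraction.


Mean(y) = 49/4. SS_res = 8. SS_tot = 891/4. R^2 = 1 - 8/(891/4) = 859/891.

859/891


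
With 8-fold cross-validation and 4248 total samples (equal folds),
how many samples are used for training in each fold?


Each validation fold has 4248/8 = 531 samples. Training set = 4248 - 531 = 3717.

3717


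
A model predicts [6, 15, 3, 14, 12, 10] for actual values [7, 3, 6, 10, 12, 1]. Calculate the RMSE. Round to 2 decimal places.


MSE = 41.8333. RMSE = sqrt(41.8333) = 6.47.

6.47


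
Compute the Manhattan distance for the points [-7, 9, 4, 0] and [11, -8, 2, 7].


d = sum of absolute differences: |-7-11|=18 + |9--8|=17 + |4-2|=2 + |0-7|=7 = 44.

44


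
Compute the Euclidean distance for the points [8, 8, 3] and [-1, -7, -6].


d = sqrt(sum of squared differences). (8--1)^2=81, (8--7)^2=225, (3--6)^2=81. Sum = 387.

sqrt(387)


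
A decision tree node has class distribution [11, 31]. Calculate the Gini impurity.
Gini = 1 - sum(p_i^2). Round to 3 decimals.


Total = 42. Proportions: 11/42, 31/42. sum(p_i^2) = 0.6134. Gini = 1 - 0.6134 = 0.3866, which rounds to 0.387.

0.387


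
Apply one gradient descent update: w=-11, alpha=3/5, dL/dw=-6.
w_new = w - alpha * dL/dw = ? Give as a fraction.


w_new = -11 - 3/5 * -6 = -11 - -18/5 = -37/5.

-37/5


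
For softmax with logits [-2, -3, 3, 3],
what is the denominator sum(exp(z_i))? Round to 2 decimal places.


Denom = e^-2=0.1353 + e^-3=0.0498 + e^3=20.0855 + e^3=20.0855. Sum = 40.3561, which rounds to 40.36.

40.36


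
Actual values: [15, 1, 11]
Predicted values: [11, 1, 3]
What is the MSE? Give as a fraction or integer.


MSE = (1/3) * ((15-11)^2=16 + (1-1)^2=0 + (11-3)^2=64). Sum = 80. MSE = 80/3.

80/3


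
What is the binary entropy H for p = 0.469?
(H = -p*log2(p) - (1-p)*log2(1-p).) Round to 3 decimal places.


H = -0.469*log2(0.469) - 0.531*log2(0.531) = 0.997.

0.997


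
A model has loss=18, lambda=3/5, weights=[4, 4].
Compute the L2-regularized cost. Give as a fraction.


L2 sq norm = sum(w^2) = 32. J = 18 + 3/5 * 32 = 186/5.

186/5


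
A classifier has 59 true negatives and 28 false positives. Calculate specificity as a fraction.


Specificity = TN / (TN + FP) = 59 / 87 = 59/87.

59/87


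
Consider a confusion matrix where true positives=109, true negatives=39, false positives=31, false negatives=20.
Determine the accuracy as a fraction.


Accuracy = (TP + TN) / (TP + TN + FP + FN) = (109 + 39) / 199 = 148/199.

148/199


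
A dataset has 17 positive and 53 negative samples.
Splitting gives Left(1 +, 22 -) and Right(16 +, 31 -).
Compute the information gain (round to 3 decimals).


H(parent) = 0.7998. H(left) = 0.2580, H(right) = 0.9252. Weighted = (23/70)*0.2580 + (47/70)*0.9252 = 0.7060. IG = 0.7998 - 0.7060 = 0.0938, which rounds to 0.094.

0.094


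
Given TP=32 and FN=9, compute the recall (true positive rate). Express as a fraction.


Recall = TP / (TP + FN) = 32 / 41 = 32/41.

32/41


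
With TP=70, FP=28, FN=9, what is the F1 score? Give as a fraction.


Precision = 70/98 = 5/7. Recall = 70/79 = 70/79. F1 = 2*P*R/(P+R) = 140/177.

140/177


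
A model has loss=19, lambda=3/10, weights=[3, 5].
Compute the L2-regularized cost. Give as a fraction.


L2 sq norm = sum(w^2) = 34. J = 19 + 3/10 * 34 = 146/5.

146/5


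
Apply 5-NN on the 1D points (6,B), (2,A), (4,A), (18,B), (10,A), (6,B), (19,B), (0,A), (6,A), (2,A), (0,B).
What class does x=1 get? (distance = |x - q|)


Distances: |6-1|=5, |2-1|=1, |4-1|=3, |18-1|=17, |10-1|=9, |6-1|=5, |19-1|=18, |0-1|=1, |6-1|=5, |2-1|=1, |0-1|=1. 5 nearest: (2,A), (0,A), (2,A), (0,B), (4,A). Counts: {'A': 4, 'B': 1}. Majority class: A.

A


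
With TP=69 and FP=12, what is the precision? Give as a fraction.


Precision = TP / (TP + FP) = 69 / 81 = 23/27.

23/27


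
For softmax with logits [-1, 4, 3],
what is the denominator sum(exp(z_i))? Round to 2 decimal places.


Denom = e^-1=0.3679 + e^4=54.5982 + e^3=20.0855. Sum = 75.0516, which rounds to 75.05.

75.05


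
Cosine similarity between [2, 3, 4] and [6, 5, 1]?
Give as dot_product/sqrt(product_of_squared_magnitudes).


dot = 31. |a|^2 = 29, |b|^2 = 62. cos = 31/sqrt(1798).

31/sqrt(1798)


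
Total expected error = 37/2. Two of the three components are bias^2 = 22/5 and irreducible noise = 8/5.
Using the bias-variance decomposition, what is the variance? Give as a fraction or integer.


Total error = bias^2 + variance + irreducible noise. So variance = 37/2 - 22/5 - 8/5 = 25/2.

25/2


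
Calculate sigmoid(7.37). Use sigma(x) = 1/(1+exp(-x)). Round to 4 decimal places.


sigma(7.37) = 1/(1+e^(-7.37)) = 1/(1+0.000630) = 1/1.000630 = 0.9994.

0.9994


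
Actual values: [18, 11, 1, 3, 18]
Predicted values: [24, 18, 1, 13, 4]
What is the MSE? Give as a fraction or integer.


MSE = (1/5) * ((18-24)^2=36 + (11-18)^2=49 + (1-1)^2=0 + (3-13)^2=100 + (18-4)^2=196). Sum = 381. MSE = 381/5.

381/5


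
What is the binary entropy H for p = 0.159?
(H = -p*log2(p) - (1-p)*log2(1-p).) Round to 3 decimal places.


H = -0.159*log2(0.159) - 0.841*log2(0.841) = 0.632.

0.632


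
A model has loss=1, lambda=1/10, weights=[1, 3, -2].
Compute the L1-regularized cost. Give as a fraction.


L1 norm = sum(|w|) = 6. J = 1 + 1/10 * 6 = 8/5.

8/5


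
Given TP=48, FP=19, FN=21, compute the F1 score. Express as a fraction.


Precision = 48/67 = 48/67. Recall = 48/69 = 16/23. F1 = 2*P*R/(P+R) = 12/17.

12/17


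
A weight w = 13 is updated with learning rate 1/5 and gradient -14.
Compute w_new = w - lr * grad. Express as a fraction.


w_new = 13 - 1/5 * -14 = 13 - -14/5 = 79/5.

79/5


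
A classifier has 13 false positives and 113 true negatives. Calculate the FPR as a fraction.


FPR = FP / (FP + TN) = 13 / 126 = 13/126.

13/126


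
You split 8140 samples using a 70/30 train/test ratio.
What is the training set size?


Test set = 8140 * 30% = 2442. Training set = 8140 - 2442 = 5698.

5698


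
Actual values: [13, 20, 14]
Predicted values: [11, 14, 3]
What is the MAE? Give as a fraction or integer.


MAE = (1/3) * (|13-11|=2 + |20-14|=6 + |14-3|=11). Sum = 19. MAE = 19/3.

19/3


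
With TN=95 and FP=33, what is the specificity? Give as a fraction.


Specificity = TN / (TN + FP) = 95 / 128 = 95/128.

95/128


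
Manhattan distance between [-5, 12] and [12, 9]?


d = sum of absolute differences: |-5-12|=17 + |12-9|=3 = 20.

20


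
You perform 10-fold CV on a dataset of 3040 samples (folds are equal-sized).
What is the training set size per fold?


Each validation fold has 3040/10 = 304 samples. Training set = 3040 - 304 = 2736.

2736


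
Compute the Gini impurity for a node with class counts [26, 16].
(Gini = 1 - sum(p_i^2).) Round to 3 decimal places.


Total = 42. Proportions: 26/42, 16/42. sum(p_i^2) = 0.5283. Gini = 1 - 0.5283 = 0.4717, which rounds to 0.472.

0.472


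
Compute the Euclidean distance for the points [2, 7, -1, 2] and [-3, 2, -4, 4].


d = sqrt(sum of squared differences). (2--3)^2=25, (7-2)^2=25, (-1--4)^2=9, (2-4)^2=4. Sum = 63.

sqrt(63)


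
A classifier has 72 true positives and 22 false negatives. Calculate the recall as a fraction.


Recall = TP / (TP + FN) = 72 / 94 = 36/47.

36/47


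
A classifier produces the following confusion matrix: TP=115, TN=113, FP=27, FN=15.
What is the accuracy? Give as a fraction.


Accuracy = (TP + TN) / (TP + TN + FP + FN) = (115 + 113) / 270 = 38/45.

38/45


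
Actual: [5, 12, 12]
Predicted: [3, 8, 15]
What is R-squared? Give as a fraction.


Mean(y) = 29/3. SS_res = 29. SS_tot = 98/3. R^2 = 1 - 29/(98/3) = 11/98.

11/98


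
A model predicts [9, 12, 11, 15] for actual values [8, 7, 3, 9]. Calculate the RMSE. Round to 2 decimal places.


MSE = 31.5000. RMSE = sqrt(31.5000) = 5.61.

5.61


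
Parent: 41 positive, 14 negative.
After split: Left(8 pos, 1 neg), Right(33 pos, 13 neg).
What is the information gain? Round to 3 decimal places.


H(parent) = 0.8184. H(left) = 0.5033, H(right) = 0.8590. Weighted = (9/55)*0.5033 + (46/55)*0.8590 = 0.8008. IG = 0.8184 - 0.8008 = 0.0176, which rounds to 0.018.

0.018


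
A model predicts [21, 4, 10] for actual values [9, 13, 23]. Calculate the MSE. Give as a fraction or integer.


MSE = (1/3) * ((9-21)^2=144 + (13-4)^2=81 + (23-10)^2=169). Sum = 394. MSE = 394/3.

394/3


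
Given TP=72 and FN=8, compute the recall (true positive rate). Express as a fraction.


Recall = TP / (TP + FN) = 72 / 80 = 9/10.

9/10


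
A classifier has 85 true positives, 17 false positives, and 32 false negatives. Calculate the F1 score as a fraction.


Precision = 85/102 = 5/6. Recall = 85/117 = 85/117. F1 = 2*P*R/(P+R) = 170/219.

170/219


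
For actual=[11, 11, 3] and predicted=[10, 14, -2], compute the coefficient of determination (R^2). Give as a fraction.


Mean(y) = 25/3. SS_res = 35. SS_tot = 128/3. R^2 = 1 - 35/(128/3) = 23/128.

23/128


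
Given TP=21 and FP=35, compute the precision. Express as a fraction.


Precision = TP / (TP + FP) = 21 / 56 = 3/8.

3/8


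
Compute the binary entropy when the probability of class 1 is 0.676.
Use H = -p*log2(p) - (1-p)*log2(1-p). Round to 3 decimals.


H = -0.676*log2(0.676) - 0.324*log2(0.324) = 0.909.

0.909


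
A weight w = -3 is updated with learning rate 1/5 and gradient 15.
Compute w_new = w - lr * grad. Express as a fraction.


w_new = -3 - 1/5 * 15 = -3 - 3 = -6.

-6


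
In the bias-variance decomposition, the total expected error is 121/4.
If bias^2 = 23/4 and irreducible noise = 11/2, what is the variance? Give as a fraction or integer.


Total error = bias^2 + variance + irreducible noise. So variance = 121/4 - 23/4 - 11/2 = 19.

19


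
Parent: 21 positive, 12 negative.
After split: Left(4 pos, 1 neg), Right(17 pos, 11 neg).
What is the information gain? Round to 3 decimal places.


H(parent) = 0.9457. H(left) = 0.7219, H(right) = 0.9666. Weighted = (5/33)*0.7219 + (28/33)*0.9666 = 0.9295. IG = 0.9457 - 0.9295 = 0.0162, which rounds to 0.016.

0.016


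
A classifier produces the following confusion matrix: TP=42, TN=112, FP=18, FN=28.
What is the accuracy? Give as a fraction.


Accuracy = (TP + TN) / (TP + TN + FP + FN) = (42 + 112) / 200 = 77/100.

77/100


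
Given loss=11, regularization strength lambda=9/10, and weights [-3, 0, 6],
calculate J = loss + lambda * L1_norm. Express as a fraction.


L1 norm = sum(|w|) = 9. J = 11 + 9/10 * 9 = 191/10.

191/10


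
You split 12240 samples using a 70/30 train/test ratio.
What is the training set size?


Test set = 12240 * 30% = 3672. Training set = 12240 - 3672 = 8568.

8568


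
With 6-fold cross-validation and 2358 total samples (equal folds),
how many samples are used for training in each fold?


Each validation fold has 2358/6 = 393 samples. Training set = 2358 - 393 = 1965.

1965


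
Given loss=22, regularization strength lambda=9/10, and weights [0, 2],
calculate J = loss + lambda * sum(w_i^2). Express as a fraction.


L2 sq norm = sum(w^2) = 4. J = 22 + 9/10 * 4 = 128/5.

128/5


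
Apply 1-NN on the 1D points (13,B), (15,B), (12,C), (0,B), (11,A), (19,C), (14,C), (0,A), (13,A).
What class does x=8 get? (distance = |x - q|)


Distances: |13-8|=5, |15-8|=7, |12-8|=4, |0-8|=8, |11-8|=3, |19-8|=11, |14-8|=6, |0-8|=8, |13-8|=5. 1 nearest: (11,A). Counts: {'A': 1}. Majority class: A.

A


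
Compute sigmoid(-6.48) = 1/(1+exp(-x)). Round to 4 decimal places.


sigma(-6.48) = 1/(1+e^(6.48)) = 1/(1+651.970946) = 1/652.970946 = 0.0015.

0.0015


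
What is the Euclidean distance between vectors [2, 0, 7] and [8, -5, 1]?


d = sqrt(sum of squared differences). (2-8)^2=36, (0--5)^2=25, (7-1)^2=36. Sum = 97.

sqrt(97)


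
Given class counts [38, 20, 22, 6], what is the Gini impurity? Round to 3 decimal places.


Total = 86. Proportions: 38/86, 20/86, 22/86, 6/86. sum(p_i^2) = 0.3196. Gini = 1 - 0.3196 = 0.6804, which rounds to 0.680.

0.680


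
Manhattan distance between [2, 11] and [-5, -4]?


d = sum of absolute differences: |2--5|=7 + |11--4|=15 = 22.

22


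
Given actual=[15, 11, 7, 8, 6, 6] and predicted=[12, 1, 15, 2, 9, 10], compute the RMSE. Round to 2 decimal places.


MSE = 39.0000. RMSE = sqrt(39.0000) = 6.24.

6.24


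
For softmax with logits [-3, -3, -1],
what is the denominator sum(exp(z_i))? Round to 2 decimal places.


Denom = e^-3=0.0498 + e^-3=0.0498 + e^-1=0.3679. Sum = 0.4675, which rounds to 0.47.

0.47


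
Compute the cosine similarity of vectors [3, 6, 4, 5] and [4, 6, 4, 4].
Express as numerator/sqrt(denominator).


dot = 84. |a|^2 = 86, |b|^2 = 84. cos = 84/sqrt(7224).

84/sqrt(7224)


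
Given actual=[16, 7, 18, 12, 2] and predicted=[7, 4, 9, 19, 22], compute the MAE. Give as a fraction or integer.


MAE = (1/5) * (|16-7|=9 + |7-4|=3 + |18-9|=9 + |12-19|=7 + |2-22|=20). Sum = 48. MAE = 48/5.

48/5


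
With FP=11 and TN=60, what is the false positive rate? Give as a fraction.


FPR = FP / (FP + TN) = 11 / 71 = 11/71.

11/71


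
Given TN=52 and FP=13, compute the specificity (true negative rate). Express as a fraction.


Specificity = TN / (TN + FP) = 52 / 65 = 4/5.

4/5


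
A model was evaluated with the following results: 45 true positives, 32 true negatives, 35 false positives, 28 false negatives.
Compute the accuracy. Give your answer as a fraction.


Accuracy = (TP + TN) / (TP + TN + FP + FN) = (45 + 32) / 140 = 11/20.

11/20


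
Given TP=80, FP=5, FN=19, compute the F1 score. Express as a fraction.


Precision = 80/85 = 16/17. Recall = 80/99 = 80/99. F1 = 2*P*R/(P+R) = 20/23.

20/23


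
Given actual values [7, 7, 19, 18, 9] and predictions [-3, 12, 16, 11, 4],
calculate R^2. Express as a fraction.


Mean(y) = 12. SS_res = 208. SS_tot = 144. R^2 = 1 - 208/(144) = -4/9.

-4/9


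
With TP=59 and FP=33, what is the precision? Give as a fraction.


Precision = TP / (TP + FP) = 59 / 92 = 59/92.

59/92


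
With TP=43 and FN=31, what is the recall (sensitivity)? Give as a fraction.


Recall = TP / (TP + FN) = 43 / 74 = 43/74.

43/74


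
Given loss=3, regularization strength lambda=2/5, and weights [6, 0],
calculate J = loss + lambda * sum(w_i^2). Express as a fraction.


L2 sq norm = sum(w^2) = 36. J = 3 + 2/5 * 36 = 87/5.

87/5


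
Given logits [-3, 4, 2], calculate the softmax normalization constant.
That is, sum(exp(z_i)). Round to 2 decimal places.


Denom = e^-3=0.0498 + e^4=54.5982 + e^2=7.3891. Sum = 62.0371, which rounds to 62.04.

62.04


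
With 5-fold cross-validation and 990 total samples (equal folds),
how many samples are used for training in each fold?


Each validation fold has 990/5 = 198 samples. Training set = 990 - 198 = 792.

792


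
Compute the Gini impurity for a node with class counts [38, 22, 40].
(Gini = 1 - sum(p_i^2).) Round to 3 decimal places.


Total = 100. Proportions: 38/100, 22/100, 40/100. sum(p_i^2) = 0.3528. Gini = 1 - 0.3528 = 0.6472, which rounds to 0.647.

0.647


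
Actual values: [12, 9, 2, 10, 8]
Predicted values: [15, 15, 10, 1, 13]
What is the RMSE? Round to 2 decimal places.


MSE = 43.0000. RMSE = sqrt(43.0000) = 6.56.

6.56


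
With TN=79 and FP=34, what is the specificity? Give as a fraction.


Specificity = TN / (TN + FP) = 79 / 113 = 79/113.

79/113


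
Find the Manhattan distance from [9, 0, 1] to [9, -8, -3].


d = sum of absolute differences: |9-9|=0 + |0--8|=8 + |1--3|=4 = 12.

12


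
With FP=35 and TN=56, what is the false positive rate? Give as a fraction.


FPR = FP / (FP + TN) = 35 / 91 = 5/13.

5/13


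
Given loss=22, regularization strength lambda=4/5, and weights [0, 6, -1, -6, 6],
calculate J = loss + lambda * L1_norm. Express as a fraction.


L1 norm = sum(|w|) = 19. J = 22 + 4/5 * 19 = 186/5.

186/5


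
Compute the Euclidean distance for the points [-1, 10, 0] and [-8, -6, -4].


d = sqrt(sum of squared differences). (-1--8)^2=49, (10--6)^2=256, (0--4)^2=16. Sum = 321.

sqrt(321)


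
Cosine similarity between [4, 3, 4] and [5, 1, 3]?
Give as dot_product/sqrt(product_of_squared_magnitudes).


dot = 35. |a|^2 = 41, |b|^2 = 35. cos = 35/sqrt(1435).

35/sqrt(1435)


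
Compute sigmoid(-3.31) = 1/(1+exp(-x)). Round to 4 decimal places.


sigma(-3.31) = 1/(1+e^(3.31)) = 1/(1+27.385125) = 1/28.385125 = 0.0352.

0.0352


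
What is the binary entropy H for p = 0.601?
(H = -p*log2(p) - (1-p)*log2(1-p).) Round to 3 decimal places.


H = -0.601*log2(0.601) - 0.399*log2(0.399) = 0.970.

0.970


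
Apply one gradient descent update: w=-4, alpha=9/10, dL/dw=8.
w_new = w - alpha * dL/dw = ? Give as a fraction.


w_new = -4 - 9/10 * 8 = -4 - 36/5 = -56/5.

-56/5


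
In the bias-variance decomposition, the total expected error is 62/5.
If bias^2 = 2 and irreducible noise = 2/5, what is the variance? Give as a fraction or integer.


Total error = bias^2 + variance + irreducible noise. So variance = 62/5 - 2 - 2/5 = 10.

10


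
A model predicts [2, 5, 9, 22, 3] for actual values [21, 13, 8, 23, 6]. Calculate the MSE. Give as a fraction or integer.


MSE = (1/5) * ((21-2)^2=361 + (13-5)^2=64 + (8-9)^2=1 + (23-22)^2=1 + (6-3)^2=9). Sum = 436. MSE = 436/5.

436/5


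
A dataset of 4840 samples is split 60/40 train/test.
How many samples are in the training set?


Test set = 4840 * 40% = 1936. Training set = 4840 - 1936 = 2904.

2904


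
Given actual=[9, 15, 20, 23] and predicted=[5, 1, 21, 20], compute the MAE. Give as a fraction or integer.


MAE = (1/4) * (|9-5|=4 + |15-1|=14 + |20-21|=1 + |23-20|=3). Sum = 22. MAE = 11/2.

11/2


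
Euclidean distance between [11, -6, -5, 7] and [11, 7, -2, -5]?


d = sqrt(sum of squared differences). (11-11)^2=0, (-6-7)^2=169, (-5--2)^2=9, (7--5)^2=144. Sum = 322.

sqrt(322)


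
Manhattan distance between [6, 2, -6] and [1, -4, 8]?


d = sum of absolute differences: |6-1|=5 + |2--4|=6 + |-6-8|=14 = 25.

25


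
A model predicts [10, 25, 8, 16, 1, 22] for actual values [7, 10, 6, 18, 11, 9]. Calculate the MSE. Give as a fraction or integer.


MSE = (1/6) * ((7-10)^2=9 + (10-25)^2=225 + (6-8)^2=4 + (18-16)^2=4 + (11-1)^2=100 + (9-22)^2=169). Sum = 511. MSE = 511/6.

511/6


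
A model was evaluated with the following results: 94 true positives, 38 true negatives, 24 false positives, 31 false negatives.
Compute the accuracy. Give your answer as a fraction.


Accuracy = (TP + TN) / (TP + TN + FP + FN) = (94 + 38) / 187 = 12/17.

12/17


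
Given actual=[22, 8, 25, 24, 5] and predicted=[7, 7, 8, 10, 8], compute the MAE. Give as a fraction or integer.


MAE = (1/5) * (|22-7|=15 + |8-7|=1 + |25-8|=17 + |24-10|=14 + |5-8|=3). Sum = 50. MAE = 10.

10


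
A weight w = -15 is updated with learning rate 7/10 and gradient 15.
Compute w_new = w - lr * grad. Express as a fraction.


w_new = -15 - 7/10 * 15 = -15 - 21/2 = -51/2.

-51/2


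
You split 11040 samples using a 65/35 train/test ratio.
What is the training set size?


Test set = 11040 * 35% = 3864. Training set = 11040 - 3864 = 7176.

7176


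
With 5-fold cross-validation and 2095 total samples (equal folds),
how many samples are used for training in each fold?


Each validation fold has 2095/5 = 419 samples. Training set = 2095 - 419 = 1676.

1676


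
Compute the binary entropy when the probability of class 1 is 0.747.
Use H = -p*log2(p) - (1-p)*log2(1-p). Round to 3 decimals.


H = -0.747*log2(0.747) - 0.253*log2(0.253) = 0.816.

0.816


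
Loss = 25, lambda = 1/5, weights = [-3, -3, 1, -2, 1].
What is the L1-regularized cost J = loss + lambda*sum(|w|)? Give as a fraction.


L1 norm = sum(|w|) = 10. J = 25 + 1/5 * 10 = 27.

27


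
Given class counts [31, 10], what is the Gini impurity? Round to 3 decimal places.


Total = 41. Proportions: 31/41, 10/41. sum(p_i^2) = 0.6312. Gini = 1 - 0.6312 = 0.3688, which rounds to 0.369.

0.369


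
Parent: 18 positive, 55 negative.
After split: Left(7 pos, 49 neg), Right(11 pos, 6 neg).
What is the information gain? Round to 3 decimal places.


H(parent) = 0.8058. H(left) = 0.5436, H(right) = 0.9367. Weighted = (56/73)*0.5436 + (17/73)*0.9367 = 0.6351. IG = 0.8058 - 0.6351 = 0.1707, which rounds to 0.171.

0.171


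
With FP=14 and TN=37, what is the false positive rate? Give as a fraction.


FPR = FP / (FP + TN) = 14 / 51 = 14/51.

14/51
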